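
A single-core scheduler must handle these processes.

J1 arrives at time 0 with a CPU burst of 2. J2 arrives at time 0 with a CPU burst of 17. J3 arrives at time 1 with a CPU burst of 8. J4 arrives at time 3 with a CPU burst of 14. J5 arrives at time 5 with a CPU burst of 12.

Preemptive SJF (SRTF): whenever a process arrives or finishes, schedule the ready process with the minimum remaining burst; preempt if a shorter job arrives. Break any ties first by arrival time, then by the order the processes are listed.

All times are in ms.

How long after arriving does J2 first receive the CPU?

Gantt: | J1 0-2 | J3 2-10 | J5 10-22 | J4 22-36 | J2 36-53 |
Completion: J1=2  J2=53  J3=10  J4=36  J5=22
Turnaround (C−A): J1=2  J2=53  J3=9  J4=33  J5=17
Response(J2) = first start − arrival = 36 − 0 = 36

36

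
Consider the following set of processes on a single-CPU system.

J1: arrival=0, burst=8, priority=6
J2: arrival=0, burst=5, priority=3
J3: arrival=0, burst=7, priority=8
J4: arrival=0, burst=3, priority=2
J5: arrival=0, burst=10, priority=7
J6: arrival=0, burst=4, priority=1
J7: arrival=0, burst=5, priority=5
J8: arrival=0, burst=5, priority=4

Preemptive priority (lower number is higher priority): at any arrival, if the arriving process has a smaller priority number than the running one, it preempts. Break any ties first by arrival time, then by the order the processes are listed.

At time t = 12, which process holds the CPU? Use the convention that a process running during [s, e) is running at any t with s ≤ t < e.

J8

Schedule: | J6 0-4 | J4 4-7 | J2 7-12 | J8 12-17 | J7 17-22 | J1 22-30 | J5 30-40 | J3 40-47 |
Completion: J1=30  J2=12  J3=47  J4=7  J5=40  J6=4  J7=22  J8=17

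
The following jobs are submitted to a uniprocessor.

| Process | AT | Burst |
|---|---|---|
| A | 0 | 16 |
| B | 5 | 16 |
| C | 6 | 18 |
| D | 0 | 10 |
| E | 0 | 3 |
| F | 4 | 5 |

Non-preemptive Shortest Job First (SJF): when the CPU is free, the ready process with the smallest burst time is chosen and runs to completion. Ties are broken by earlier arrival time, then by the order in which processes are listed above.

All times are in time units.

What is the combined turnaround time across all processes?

Gantt: | E 0-3 | D 3-13 | F 13-18 | A 18-34 | B 34-50 | C 50-68 |
Completion: A=34  B=50  C=68  D=13  E=3  F=18
Turnaround (C−A): A=34  B=45  C=62  D=13  E=3  F=14
Turnaround = completion − arrival: A=34, B=45, C=62, D=13, E=3, F=14
Total turnaround = 34 + 45 + 62 + 13 + 3 + 14 = 171

171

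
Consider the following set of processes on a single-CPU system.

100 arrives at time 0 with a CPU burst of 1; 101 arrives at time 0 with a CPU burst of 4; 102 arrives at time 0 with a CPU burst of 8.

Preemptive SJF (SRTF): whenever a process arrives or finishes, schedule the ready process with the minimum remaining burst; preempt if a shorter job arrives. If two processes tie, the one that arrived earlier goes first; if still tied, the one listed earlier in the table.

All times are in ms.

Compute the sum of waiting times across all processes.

Timeline: | 100 0-1 | 101 1-5 | 102 5-13 |
Completion: 100=1  101=5  102=13
Waiting = turnaround − burst: 100=0, 101=1, 102=5
Total waiting = 0 + 1 + 5 = 6

6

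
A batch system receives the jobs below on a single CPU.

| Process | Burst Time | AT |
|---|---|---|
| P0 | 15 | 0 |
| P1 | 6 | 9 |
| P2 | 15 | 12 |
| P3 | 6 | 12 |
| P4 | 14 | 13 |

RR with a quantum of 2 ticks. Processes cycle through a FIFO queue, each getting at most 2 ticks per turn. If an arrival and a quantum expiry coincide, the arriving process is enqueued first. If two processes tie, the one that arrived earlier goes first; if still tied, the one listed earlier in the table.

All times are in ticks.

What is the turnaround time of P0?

33

Timeline: | P0 0-10 | P1 10-12 | P0 12-14 | P2 14-16 | P3 16-18 | P1 18-20 | P4 20-22 | P0 22-24 | P2 24-26 | P3 26-28 | P1 28-30 | P4 30-32 | P0 32-33 | P2 33-35 | P3 35-37 | P4 37-39 | P2 39-41 | P4 41-43 | P2 43-45 | P4 45-47 | P2 47-49 | P4 49-51 | P2 51-53 | P4 53-55 | P2 55-56 |
Completion: P0=33  P1=30  P2=56  P3=37  P4=55
Turnaround(P0) = completion − arrival = 33 − 0 = 33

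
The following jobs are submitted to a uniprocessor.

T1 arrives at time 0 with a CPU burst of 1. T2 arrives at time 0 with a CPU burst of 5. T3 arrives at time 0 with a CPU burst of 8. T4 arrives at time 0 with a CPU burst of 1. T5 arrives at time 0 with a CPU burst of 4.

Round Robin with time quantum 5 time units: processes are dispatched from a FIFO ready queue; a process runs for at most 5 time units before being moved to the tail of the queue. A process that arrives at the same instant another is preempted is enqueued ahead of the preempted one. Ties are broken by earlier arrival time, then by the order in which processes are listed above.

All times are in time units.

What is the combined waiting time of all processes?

Gantt: | T1 0-1 | T2 1-6 | T3 6-11 | T4 11-12 | T5 12-16 | T3 16-19 |
Completion: T1=1  T2=6  T3=19  T4=12  T5=16
Waiting = turnaround − burst: T1=0, T2=1, T3=11, T4=11, T5=12
Total waiting = 0 + 1 + 11 + 11 + 12 = 35

35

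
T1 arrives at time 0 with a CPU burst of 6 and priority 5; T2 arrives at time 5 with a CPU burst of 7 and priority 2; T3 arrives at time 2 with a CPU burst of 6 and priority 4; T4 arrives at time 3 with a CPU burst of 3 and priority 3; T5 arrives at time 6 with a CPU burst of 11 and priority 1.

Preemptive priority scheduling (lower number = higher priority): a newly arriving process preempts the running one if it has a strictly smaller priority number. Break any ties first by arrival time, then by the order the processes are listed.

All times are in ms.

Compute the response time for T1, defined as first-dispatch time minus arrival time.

Schedule: | T1 0-2 | T3 2-3 | T4 3-5 | T2 5-6 | T5 6-17 | T2 17-23 | T4 23-24 | T3 24-29 | T1 29-33 |
Completion: T1=33  T2=23  T3=29  T4=24  T5=17
Turnaround (C−A): T1=33  T2=18  T3=27  T4=21  T5=11
Response(T1) = first start − arrival = 0 − 0 = 0

0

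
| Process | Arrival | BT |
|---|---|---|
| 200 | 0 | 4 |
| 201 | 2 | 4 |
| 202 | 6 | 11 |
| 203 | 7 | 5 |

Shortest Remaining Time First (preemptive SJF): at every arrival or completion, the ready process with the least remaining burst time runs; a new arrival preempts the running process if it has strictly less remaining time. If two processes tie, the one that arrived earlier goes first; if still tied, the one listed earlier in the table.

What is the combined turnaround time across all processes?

34

Timeline: | 200 0-4 | 201 4-8 | 203 8-13 | 202 13-24 |
Completion: 200=4  201=8  202=24  203=13
Turnaround = completion − arrival: 200=4, 201=6, 202=18, 203=6
Total turnaround = 4 + 6 + 18 + 6 = 34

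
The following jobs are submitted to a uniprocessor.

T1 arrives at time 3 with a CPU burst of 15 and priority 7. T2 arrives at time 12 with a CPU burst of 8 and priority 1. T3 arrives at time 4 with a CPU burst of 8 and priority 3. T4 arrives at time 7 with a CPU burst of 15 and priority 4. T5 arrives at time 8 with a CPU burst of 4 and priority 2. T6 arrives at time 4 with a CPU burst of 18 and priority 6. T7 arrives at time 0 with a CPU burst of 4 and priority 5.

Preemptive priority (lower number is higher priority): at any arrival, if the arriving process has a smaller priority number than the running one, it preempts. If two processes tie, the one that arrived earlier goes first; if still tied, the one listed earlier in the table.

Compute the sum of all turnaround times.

Timeline: | T7 0-4 | T3 4-8 | T5 8-12 | T2 12-20 | T3 20-24 | T4 24-39 | T6 39-57 | T1 57-72 |
Completion: T1=72  T2=20  T3=24  T4=39  T5=12  T6=57  T7=4
Turnaround (C−A): T1=69  T2=8  T3=20  T4=32  T5=4  T6=53  T7=4
Turnaround = completion − arrival: T1=69, T2=8, T3=20, T4=32, T5=4, T6=53, T7=4
Total turnaround = 69 + 8 + 20 + 32 + 4 + 53 + 4 = 190

190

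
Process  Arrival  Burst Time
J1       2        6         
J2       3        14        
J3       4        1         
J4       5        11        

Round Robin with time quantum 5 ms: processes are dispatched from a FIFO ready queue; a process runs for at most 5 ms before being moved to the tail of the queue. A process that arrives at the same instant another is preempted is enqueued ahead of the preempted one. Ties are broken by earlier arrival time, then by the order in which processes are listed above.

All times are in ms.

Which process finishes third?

Timeline: | idle 0-2 | J1 2-7 | J2 7-12 | J3 12-13 | J4 13-18 | J1 18-19 | J2 19-24 | J4 24-29 | J2 29-33 | J4 33-34 |
Completion: J1=19  J2=33  J3=13  J4=34
Turnaround (C−A): J1=17  J2=30  J3=9  J4=29
Finish order: J3 → J1 → J2 → J4

J2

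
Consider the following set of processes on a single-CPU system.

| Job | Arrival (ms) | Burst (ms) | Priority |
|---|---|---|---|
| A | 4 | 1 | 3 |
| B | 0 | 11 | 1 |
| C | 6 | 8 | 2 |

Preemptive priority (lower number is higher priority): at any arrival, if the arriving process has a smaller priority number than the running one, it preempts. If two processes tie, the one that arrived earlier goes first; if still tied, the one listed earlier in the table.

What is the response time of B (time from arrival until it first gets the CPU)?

Gantt: | B 0-11 | C 11-19 | A 19-20 |
Completion: A=20  B=11  C=19
Turnaround (C−A): A=16  B=11  C=13
Response(B) = first start − arrival = 0 − 0 = 0

0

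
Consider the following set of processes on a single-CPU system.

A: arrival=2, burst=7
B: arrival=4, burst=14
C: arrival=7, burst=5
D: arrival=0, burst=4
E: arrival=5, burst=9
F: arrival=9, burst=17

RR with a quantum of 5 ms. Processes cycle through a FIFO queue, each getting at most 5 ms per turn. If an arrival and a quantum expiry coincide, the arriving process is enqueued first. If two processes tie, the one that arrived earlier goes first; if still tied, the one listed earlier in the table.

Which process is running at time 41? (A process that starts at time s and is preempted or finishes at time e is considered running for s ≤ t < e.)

Gantt: | D 0-4 | A 4-9 | B 9-14 | E 14-19 | C 19-24 | F 24-29 | A 29-31 | B 31-36 | E 36-40 | F 40-45 | B 45-49 | F 49-56 |
Completion: A=31  B=49  C=24  D=4  E=40  F=56

F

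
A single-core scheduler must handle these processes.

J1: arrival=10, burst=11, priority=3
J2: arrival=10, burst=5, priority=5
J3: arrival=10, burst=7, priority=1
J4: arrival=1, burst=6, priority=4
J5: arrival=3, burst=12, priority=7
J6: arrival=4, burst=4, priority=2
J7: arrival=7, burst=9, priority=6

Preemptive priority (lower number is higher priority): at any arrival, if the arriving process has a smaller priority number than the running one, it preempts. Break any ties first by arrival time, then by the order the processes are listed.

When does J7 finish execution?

Schedule: | idle 0-1 | J4 1-4 | J6 4-8 | J4 8-10 | J3 10-17 | J1 17-28 | J4 28-29 | J2 29-34 | J7 34-43 | J5 43-55 |
Completion: J1=28  J2=34  J3=17  J4=29  J5=55  J6=8  J7=43
Turnaround (C−A): J1=18  J2=24  J3=7  J4=28  J5=52  J6=4  J7=36

43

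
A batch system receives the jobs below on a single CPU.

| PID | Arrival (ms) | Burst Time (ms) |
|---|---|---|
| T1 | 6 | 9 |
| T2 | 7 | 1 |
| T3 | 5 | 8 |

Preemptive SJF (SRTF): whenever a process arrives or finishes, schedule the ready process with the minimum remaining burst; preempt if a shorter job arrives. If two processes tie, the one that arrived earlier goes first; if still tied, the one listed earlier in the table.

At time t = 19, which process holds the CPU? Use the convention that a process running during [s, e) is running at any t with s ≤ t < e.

Gantt: | idle 0-5 | T3 5-7 | T2 7-8 | T3 8-14 | T1 14-23 |
Completion: T1=23  T2=8  T3=14
Turnaround (C−A): T1=17  T2=1  T3=9

T1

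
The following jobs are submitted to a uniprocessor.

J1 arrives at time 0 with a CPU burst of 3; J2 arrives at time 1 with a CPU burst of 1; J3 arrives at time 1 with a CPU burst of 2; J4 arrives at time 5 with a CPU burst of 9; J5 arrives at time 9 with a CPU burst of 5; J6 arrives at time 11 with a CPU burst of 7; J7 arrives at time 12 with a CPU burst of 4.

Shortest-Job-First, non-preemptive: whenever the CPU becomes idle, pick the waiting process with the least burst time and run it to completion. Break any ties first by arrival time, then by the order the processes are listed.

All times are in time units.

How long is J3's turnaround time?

5

Schedule: | J1 0-3 | J2 3-4 | J3 4-6 | J4 6-15 | J7 15-19 | J5 19-24 | J6 24-31 |
Completion: J1=3  J2=4  J3=6  J4=15  J5=24  J6=31  J7=19
Turnaround(J3) = completion − arrival = 6 − 1 = 5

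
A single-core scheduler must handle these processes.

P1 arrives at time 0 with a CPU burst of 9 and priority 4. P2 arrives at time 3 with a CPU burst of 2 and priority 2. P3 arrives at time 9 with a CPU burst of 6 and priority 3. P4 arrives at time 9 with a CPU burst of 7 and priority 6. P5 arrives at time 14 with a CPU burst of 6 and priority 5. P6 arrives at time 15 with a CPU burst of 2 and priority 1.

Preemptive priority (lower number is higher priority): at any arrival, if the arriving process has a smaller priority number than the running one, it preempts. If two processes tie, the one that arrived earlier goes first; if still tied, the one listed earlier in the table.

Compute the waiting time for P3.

0

Schedule: | P1 0-3 | P2 3-5 | P1 5-9 | P3 9-15 | P6 15-17 | P1 17-19 | P5 19-25 | P4 25-32 |
Completion: P1=19  P2=5  P3=15  P4=32  P5=25  P6=17
Turnaround (C−A): P1=19  P2=2  P3=6  P4=23  P5=11  P6=2
Waiting(P3) = turnaround − burst = 6 − 6 = 0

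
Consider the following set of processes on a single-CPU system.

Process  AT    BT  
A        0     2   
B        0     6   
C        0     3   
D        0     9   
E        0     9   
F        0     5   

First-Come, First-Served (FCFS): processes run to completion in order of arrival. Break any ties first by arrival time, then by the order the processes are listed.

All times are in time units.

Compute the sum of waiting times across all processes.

Timeline: | A 0-2 | B 2-8 | C 8-11 | D 11-20 | E 20-29 | F 29-34 |
Completion: A=2  B=8  C=11  D=20  E=29  F=34
Turnaround (C−A): A=2  B=8  C=11  D=20  E=29  F=34
Waiting = turnaround − burst: A=0, B=2, C=8, D=11, E=20, F=29
Total waiting = 0 + 2 + 8 + 11 + 20 + 29 = 70

70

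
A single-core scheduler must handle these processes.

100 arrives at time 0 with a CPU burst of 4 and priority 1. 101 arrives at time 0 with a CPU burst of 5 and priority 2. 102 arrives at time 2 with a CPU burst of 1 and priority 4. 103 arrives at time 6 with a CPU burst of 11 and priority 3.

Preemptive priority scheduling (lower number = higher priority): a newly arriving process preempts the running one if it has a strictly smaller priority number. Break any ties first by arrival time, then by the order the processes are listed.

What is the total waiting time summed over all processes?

25

Gantt: | 100 0-4 | 101 4-9 | 103 9-20 | 102 20-21 |
Completion: 100=4  101=9  102=21  103=20
Turnaround (C−A): 100=4  101=9  102=19  103=14
Waiting = turnaround − burst: 100=0, 101=4, 102=18, 103=3
Total waiting = 0 + 4 + 18 + 3 = 25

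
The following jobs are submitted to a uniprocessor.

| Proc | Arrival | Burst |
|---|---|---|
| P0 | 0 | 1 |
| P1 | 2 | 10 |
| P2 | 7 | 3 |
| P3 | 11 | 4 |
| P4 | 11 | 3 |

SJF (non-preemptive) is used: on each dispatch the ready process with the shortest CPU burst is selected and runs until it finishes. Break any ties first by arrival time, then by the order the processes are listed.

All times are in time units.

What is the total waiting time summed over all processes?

16

Gantt: | P0 0-1 | idle 1-2 | P1 2-12 | P2 12-15 | P4 15-18 | P3 18-22 |
Completion: P0=1  P1=12  P2=15  P3=22  P4=18
Turnaround (C−A): P0=1  P1=10  P2=8  P3=11  P4=7
Waiting = turnaround − burst: P0=0, P1=0, P2=5, P3=7, P4=4
Total waiting = 0 + 0 + 5 + 7 + 4 = 16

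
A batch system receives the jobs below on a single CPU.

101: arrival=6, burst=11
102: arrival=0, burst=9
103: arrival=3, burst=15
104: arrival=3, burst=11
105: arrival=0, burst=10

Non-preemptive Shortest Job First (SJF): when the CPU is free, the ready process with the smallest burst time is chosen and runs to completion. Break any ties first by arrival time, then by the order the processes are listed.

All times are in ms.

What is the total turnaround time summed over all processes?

Timeline: | 102 0-9 | 105 9-19 | 104 19-30 | 101 30-41 | 103 41-56 |
Completion: 101=41  102=9  103=56  104=30  105=19
Turnaround = completion − arrival: 101=35, 102=9, 103=53, 104=27, 105=19
Total turnaround = 35 + 9 + 53 + 27 + 19 = 143

143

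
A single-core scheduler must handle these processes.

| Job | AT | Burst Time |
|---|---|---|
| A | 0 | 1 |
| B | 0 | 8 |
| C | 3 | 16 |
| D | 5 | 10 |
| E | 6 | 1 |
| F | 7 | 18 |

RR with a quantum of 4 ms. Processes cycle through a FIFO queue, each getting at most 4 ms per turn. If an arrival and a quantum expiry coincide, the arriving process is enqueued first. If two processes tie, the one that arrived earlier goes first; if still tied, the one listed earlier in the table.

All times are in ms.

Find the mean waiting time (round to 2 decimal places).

Schedule: | A 0-1 | B 1-5 | C 5-9 | D 9-13 | B 13-17 | E 17-18 | F 18-22 | C 22-26 | D 26-30 | F 30-34 | C 34-38 | D 38-40 | F 40-44 | C 44-48 | F 48-54 |
Completion: A=1  B=17  C=48  D=40  E=18  F=54
Turnaround (C−A): A=1  B=17  C=45  D=35  E=12  F=47
Waiting times: A=0, B=9, C=29, D=25, E=11, F=29
Average waiting = (0+9+29+25+11+29) / 6 = 103/6 = 17.17

17.17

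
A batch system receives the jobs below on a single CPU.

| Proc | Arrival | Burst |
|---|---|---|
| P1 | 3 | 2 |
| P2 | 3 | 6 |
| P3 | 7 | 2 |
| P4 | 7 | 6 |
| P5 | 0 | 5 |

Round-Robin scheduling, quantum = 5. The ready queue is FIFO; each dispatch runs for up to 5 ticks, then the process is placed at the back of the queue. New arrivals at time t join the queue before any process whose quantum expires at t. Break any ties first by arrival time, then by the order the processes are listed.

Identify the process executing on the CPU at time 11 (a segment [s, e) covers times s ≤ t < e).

Timeline: | P5 0-5 | P1 5-7 | P2 7-12 | P3 12-14 | P4 14-19 | P2 19-20 | P4 20-21 |
Completion: P1=7  P2=20  P3=14  P4=21  P5=5
Turnaround (C−A): P1=4  P2=17  P3=7  P4=14  P5=5

P2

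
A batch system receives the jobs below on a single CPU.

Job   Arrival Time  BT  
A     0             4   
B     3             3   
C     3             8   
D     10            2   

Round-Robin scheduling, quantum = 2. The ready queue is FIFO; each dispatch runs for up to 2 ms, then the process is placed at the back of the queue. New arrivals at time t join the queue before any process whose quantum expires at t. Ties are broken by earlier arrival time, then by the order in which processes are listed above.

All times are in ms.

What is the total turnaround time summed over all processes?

27

Timeline: | A 0-4 | B 4-6 | C 6-8 | B 8-9 | C 9-11 | D 11-13 | C 13-17 |
Completion: A=4  B=9  C=17  D=13
Turnaround (C−A): A=4  B=6  C=14  D=3
Turnaround = completion − arrival: A=4, B=6, C=14, D=3
Total turnaround = 4 + 6 + 14 + 3 = 27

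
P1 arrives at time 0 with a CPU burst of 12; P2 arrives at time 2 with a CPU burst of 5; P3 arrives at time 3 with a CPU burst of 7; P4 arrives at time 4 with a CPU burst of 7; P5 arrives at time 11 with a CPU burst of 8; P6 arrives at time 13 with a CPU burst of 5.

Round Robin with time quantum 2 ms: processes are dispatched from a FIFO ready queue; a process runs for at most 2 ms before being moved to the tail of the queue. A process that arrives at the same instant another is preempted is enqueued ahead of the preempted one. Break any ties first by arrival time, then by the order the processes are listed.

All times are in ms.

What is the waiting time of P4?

26

Timeline: | P1 0-2 | P2 2-4 | P1 4-6 | P3 6-8 | P4 8-10 | P2 10-12 | P1 12-14 | P3 14-16 | P4 16-18 | P5 18-20 | P2 20-21 | P6 21-23 | P1 23-25 | P3 25-27 | P4 27-29 | P5 29-31 | P6 31-33 | P1 33-35 | P3 35-36 | P4 36-37 | P5 37-39 | P6 39-40 | P1 40-42 | P5 42-44 |
Completion: P1=42  P2=21  P3=36  P4=37  P5=44  P6=40
Turnaround (C−A): P1=42  P2=19  P3=33  P4=33  P5=33  P6=27
Waiting(P4) = turnaround − burst = 33 − 7 = 26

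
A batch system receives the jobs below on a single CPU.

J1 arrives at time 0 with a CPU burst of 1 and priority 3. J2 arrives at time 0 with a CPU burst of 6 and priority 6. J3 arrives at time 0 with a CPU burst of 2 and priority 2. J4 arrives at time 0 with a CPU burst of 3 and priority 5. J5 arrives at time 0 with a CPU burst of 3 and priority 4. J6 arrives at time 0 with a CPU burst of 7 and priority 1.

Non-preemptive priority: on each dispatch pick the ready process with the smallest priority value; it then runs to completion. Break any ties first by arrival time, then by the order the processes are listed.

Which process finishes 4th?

J5

Timeline: | J6 0-7 | J3 7-9 | J1 9-10 | J5 10-13 | J4 13-16 | J2 16-22 |
Completion: J1=10  J2=22  J3=9  J4=16  J5=13  J6=7
Turnaround (C−A): J1=10  J2=22  J3=9  J4=16  J5=13  J6=7
Finish order: J6 → J3 → J1 → J5 → J4 → J2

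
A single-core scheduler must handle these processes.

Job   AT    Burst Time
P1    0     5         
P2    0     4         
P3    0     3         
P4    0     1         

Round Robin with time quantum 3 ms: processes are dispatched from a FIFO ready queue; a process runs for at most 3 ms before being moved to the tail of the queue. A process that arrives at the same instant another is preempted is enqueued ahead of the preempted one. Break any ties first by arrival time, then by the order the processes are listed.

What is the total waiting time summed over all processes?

Gantt: | P1 0-3 | P2 3-6 | P3 6-9 | P4 9-10 | P1 10-12 | P2 12-13 |
Completion: P1=12  P2=13  P3=9  P4=10
Turnaround (C−A): P1=12  P2=13  P3=9  P4=10
Waiting = turnaround − burst: P1=7, P2=9, P3=6, P4=9
Total waiting = 7 + 9 + 6 + 9 = 31

31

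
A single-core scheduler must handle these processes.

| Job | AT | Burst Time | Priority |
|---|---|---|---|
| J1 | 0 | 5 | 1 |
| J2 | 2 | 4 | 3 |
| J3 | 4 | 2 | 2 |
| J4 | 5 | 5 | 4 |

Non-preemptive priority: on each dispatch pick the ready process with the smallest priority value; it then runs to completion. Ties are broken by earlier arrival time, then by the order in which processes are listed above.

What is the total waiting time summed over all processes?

Schedule: | J1 0-5 | J3 5-7 | J2 7-11 | J4 11-16 |
Completion: J1=5  J2=11  J3=7  J4=16
Turnaround (C−A): J1=5  J2=9  J3=3  J4=11
Waiting = turnaround − burst: J1=0, J2=5, J3=1, J4=6
Total waiting = 0 + 5 + 1 + 6 = 12

12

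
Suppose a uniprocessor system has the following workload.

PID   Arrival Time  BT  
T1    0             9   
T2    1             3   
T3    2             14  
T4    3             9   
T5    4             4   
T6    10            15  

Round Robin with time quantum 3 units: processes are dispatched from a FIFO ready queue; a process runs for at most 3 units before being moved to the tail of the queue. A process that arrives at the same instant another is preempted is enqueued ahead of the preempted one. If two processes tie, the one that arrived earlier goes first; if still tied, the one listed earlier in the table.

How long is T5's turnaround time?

27

Schedule: | T1 0-3 | T2 3-6 | T3 6-9 | T4 9-12 | T1 12-15 | T5 15-18 | T3 18-21 | T6 21-24 | T4 24-27 | T1 27-30 | T5 30-31 | T3 31-34 | T6 34-37 | T4 37-40 | T3 40-43 | T6 43-46 | T3 46-48 | T6 48-54 |
Completion: T1=30  T2=6  T3=48  T4=40  T5=31  T6=54
Turnaround (C−A): T1=30  T2=5  T3=46  T4=37  T5=27  T6=44
Turnaround(T5) = completion − arrival = 31 − 4 = 27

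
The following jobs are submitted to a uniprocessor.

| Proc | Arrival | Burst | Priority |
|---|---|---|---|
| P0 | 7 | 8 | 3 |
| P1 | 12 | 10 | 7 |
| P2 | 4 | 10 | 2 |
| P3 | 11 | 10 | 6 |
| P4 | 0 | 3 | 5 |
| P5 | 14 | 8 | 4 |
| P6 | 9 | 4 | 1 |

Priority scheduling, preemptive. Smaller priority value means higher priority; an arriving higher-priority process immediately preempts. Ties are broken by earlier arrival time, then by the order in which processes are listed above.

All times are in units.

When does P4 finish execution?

3

Timeline: | P4 0-3 | idle 3-4 | P2 4-9 | P6 9-13 | P2 13-18 | P0 18-26 | P5 26-34 | P3 34-44 | P1 44-54 |
Completion: P0=26  P1=54  P2=18  P3=44  P4=3  P5=34  P6=13
Turnaround (C−A): P0=19  P1=42  P2=14  P3=33  P4=3  P5=20  P6=4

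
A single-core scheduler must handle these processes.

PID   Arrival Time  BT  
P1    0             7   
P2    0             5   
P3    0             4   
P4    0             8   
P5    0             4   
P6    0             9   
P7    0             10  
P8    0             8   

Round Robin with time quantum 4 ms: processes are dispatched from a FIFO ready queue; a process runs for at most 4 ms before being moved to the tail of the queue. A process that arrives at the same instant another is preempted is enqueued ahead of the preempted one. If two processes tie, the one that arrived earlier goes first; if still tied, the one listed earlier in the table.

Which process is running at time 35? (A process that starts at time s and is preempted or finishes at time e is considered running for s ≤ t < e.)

Gantt: | P1 0-4 | P2 4-8 | P3 8-12 | P4 12-16 | P5 16-20 | P6 20-24 | P7 24-28 | P8 28-32 | P1 32-35 | P2 35-36 | P4 36-40 | P6 40-44 | P7 44-48 | P8 48-52 | P6 52-53 | P7 53-55 |
Completion: P1=35  P2=36  P3=12  P4=40  P5=20  P6=53  P7=55  P8=52
Turnaround (C−A): P1=35  P2=36  P3=12  P4=40  P5=20  P6=53  P7=55  P8=52

P2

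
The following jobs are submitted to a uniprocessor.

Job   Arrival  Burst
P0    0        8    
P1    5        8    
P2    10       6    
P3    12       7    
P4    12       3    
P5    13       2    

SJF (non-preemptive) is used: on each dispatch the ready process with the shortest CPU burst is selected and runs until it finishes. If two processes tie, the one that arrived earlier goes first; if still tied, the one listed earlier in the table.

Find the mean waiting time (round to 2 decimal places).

6.33

Gantt: | P0 0-8 | P1 8-16 | P5 16-18 | P4 18-21 | P2 21-27 | P3 27-34 |
Completion: P0=8  P1=16  P2=27  P3=34  P4=21  P5=18
Waiting times: P0=0, P1=3, P2=11, P3=15, P4=6, P5=3
Average waiting = (0+3+11+15+6+3) / 6 = 38/6 = 6.33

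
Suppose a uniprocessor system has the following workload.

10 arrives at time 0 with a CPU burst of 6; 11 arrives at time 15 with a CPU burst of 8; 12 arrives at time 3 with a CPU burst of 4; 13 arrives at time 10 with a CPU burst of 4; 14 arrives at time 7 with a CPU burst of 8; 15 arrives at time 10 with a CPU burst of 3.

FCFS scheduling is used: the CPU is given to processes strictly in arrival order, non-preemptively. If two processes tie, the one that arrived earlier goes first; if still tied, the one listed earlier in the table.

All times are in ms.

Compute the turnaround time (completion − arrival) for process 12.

Timeline: | 10 0-6 | 12 6-10 | 14 10-18 | 13 18-22 | 15 22-25 | 11 25-33 |
Completion: 10=6  11=33  12=10  13=22  14=18  15=25
Turnaround(12) = completion − arrival = 10 − 3 = 7

7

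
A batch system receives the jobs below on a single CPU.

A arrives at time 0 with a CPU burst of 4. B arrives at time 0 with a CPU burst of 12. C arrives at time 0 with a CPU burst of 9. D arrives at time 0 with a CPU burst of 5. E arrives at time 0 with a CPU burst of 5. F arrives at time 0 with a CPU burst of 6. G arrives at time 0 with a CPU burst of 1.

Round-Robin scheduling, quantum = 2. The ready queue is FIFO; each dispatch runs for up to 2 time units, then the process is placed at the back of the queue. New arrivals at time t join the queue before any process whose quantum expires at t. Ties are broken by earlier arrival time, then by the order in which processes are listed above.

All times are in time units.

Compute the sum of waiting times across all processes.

162

Schedule: | A 0-2 | B 2-4 | C 4-6 | D 6-8 | E 8-10 | F 10-12 | G 12-13 | A 13-15 | B 15-17 | C 17-19 | D 19-21 | E 21-23 | F 23-25 | B 25-27 | C 27-29 | D 29-30 | E 30-31 | F 31-33 | B 33-35 | C 35-37 | B 37-39 | C 39-40 | B 40-42 |
Completion: A=15  B=42  C=40  D=30  E=31  F=33  G=13
Turnaround (C−A): A=15  B=42  C=40  D=30  E=31  F=33  G=13
Waiting = turnaround − burst: A=11, B=30, C=31, D=25, E=26, F=27, G=12
Total waiting = 11 + 30 + 31 + 25 + 26 + 27 + 12 = 162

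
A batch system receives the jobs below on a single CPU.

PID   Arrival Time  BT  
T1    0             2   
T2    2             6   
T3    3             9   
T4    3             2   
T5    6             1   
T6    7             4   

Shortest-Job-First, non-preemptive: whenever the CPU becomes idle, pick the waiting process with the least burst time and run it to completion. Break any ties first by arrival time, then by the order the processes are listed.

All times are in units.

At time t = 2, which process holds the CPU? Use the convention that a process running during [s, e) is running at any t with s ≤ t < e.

T2

Timeline: | T1 0-2 | T2 2-8 | T5 8-9 | T4 9-11 | T6 11-15 | T3 15-24 |
Completion: T1=2  T2=8  T3=24  T4=11  T5=9  T6=15
Turnaround (C−A): T1=2  T2=6  T3=21  T4=8  T5=3  T6=8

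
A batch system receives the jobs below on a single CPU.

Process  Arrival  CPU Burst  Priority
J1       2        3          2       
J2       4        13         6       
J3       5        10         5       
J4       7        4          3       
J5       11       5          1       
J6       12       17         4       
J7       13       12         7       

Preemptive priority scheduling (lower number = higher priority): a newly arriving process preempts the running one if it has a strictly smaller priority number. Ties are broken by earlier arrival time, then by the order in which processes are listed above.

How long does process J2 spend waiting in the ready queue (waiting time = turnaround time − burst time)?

37

Gantt: | idle 0-2 | J1 2-5 | J3 5-7 | J4 7-11 | J5 11-16 | J6 16-33 | J3 33-41 | J2 41-54 | J7 54-66 |
Completion: J1=5  J2=54  J3=41  J4=11  J5=16  J6=33  J7=66
Waiting(J2) = turnaround − burst = 50 − 13 = 37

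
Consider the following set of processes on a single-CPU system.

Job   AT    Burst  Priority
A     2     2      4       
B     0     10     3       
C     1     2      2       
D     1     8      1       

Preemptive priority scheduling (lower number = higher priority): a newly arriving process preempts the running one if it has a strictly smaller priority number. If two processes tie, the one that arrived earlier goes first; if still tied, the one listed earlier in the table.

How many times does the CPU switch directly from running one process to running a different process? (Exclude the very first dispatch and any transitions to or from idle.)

4

Gantt: | B 0-1 | D 1-9 | C 9-11 | B 11-20 | A 20-22 |
Completion: A=22  B=20  C=11  D=9
Turnaround (C−A): A=20  B=20  C=10  D=8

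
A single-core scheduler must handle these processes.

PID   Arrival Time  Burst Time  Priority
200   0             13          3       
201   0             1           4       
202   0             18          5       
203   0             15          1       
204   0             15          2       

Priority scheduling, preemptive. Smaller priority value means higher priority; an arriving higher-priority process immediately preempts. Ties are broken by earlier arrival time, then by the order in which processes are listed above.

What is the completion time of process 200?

Timeline: | 203 0-15 | 204 15-30 | 200 30-43 | 201 43-44 | 202 44-62 |
Completion: 200=43  201=44  202=62  203=15  204=30

43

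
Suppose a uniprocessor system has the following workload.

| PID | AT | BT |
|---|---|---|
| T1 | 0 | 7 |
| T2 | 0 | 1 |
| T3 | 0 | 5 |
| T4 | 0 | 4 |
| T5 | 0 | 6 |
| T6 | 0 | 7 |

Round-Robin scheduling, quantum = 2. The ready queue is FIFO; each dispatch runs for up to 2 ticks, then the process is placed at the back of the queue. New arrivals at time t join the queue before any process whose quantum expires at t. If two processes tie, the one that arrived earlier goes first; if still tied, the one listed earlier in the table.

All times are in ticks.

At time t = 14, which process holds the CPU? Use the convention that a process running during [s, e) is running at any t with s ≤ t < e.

T3

Timeline: | T1 0-2 | T2 2-3 | T3 3-5 | T4 5-7 | T5 7-9 | T6 9-11 | T1 11-13 | T3 13-15 | T4 15-17 | T5 17-19 | T6 19-21 | T1 21-23 | T3 23-24 | T5 24-26 | T6 26-28 | T1 28-29 | T6 29-30 |
Completion: T1=29  T2=3  T3=24  T4=17  T5=26  T6=30
Turnaround (C−A): T1=29  T2=3  T3=24  T4=17  T5=26  T6=30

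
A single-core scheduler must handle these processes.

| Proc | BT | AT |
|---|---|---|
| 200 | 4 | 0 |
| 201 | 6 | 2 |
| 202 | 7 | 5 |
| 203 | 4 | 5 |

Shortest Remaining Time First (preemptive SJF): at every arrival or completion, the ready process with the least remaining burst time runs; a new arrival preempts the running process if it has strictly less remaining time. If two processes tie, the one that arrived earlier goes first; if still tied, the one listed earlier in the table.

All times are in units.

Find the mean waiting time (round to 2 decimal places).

3.75

Timeline: | 200 0-4 | 201 4-5 | 203 5-9 | 201 9-14 | 202 14-21 |
Completion: 200=4  201=14  202=21  203=9
Waiting times: 200=0, 201=6, 202=9, 203=0
Average waiting = (0+6+9+0) / 4 = 15/4 = 3.75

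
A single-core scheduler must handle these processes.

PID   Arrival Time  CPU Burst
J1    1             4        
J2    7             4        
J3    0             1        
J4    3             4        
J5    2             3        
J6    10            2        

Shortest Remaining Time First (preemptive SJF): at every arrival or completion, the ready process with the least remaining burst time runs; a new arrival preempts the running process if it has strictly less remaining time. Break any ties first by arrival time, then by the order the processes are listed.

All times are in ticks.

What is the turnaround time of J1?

4

Schedule: | J3 0-1 | J1 1-5 | J5 5-8 | J4 8-12 | J6 12-14 | J2 14-18 |
Completion: J1=5  J2=18  J3=1  J4=12  J5=8  J6=14
Turnaround (C−A): J1=4  J2=11  J3=1  J4=9  J5=6  J6=4
Turnaround(J1) = completion − arrival = 5 − 1 = 4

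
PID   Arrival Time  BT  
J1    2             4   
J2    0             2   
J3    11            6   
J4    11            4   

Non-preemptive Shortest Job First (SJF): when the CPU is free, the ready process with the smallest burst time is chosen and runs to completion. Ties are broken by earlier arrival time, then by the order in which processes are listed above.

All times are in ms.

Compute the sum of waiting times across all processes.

Schedule: | J2 0-2 | J1 2-6 | idle 6-11 | J4 11-15 | J3 15-21 |
Completion: J1=6  J2=2  J3=21  J4=15
Waiting = turnaround − burst: J1=0, J2=0, J3=4, J4=0
Total waiting = 0 + 0 + 4 + 0 = 4

4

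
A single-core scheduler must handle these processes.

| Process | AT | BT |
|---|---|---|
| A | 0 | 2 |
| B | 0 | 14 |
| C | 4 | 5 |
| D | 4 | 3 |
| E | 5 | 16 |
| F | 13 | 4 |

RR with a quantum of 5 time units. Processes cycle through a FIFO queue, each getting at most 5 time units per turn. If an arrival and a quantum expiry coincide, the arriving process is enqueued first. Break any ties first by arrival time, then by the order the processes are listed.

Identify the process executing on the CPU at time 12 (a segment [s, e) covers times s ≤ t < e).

Schedule: | A 0-2 | B 2-7 | C 7-12 | D 12-15 | E 15-20 | B 20-25 | F 25-29 | E 29-34 | B 34-38 | E 38-44 |
Completion: A=2  B=38  C=12  D=15  E=44  F=29

D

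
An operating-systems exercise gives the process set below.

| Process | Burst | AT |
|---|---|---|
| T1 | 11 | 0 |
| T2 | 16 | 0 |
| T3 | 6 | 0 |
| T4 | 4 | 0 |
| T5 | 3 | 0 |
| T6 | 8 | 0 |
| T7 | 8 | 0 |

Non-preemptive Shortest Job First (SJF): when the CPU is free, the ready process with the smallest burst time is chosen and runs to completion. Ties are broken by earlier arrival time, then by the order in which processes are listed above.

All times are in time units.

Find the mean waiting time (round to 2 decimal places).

16.14

Gantt: | T5 0-3 | T4 3-7 | T3 7-13 | T6 13-21 | T7 21-29 | T1 29-40 | T2 40-56 |
Completion: T1=40  T2=56  T3=13  T4=7  T5=3  T6=21  T7=29
Waiting times: T1=29, T2=40, T3=7, T4=3, T5=0, T6=13, T7=21
Average waiting = (29+40+7+3+0+13+21) / 7 = 113/7 = 16.14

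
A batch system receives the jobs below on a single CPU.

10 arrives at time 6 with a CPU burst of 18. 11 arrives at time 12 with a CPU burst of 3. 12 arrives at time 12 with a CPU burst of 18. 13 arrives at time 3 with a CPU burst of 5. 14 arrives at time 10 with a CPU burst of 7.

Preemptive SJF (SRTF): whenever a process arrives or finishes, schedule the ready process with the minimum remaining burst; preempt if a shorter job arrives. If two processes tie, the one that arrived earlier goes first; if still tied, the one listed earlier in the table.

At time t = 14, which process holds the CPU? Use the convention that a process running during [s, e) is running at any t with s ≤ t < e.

11

Schedule: | idle 0-3 | 13 3-8 | 10 8-10 | 14 10-12 | 11 12-15 | 14 15-20 | 10 20-36 | 12 36-54 |
Completion: 10=36  11=15  12=54  13=8  14=20
Turnaround (C−A): 10=30  11=3  12=42  13=5  14=10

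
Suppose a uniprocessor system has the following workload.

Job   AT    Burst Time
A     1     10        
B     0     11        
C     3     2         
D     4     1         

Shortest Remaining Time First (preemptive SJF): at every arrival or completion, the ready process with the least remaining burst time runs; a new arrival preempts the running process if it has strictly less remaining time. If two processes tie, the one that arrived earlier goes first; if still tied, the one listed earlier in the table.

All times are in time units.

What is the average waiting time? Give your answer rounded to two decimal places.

Gantt: | B 0-3 | C 3-5 | D 5-6 | B 6-14 | A 14-24 |
Completion: A=24  B=14  C=5  D=6
Waiting times: A=13, B=3, C=0, D=1
Average waiting = (13+3+0+1) / 4 = 17/4 = 4.25

4.25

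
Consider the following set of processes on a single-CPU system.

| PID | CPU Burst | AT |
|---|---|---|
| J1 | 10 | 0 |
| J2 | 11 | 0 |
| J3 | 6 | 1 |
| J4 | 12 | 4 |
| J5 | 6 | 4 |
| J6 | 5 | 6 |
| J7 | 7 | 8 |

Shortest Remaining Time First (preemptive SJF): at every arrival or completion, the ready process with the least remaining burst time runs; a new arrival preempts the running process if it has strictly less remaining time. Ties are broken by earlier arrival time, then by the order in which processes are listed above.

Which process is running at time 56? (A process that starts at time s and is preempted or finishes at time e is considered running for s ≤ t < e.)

Schedule: | J1 0-1 | J3 1-7 | J6 7-12 | J5 12-18 | J7 18-25 | J1 25-34 | J2 34-45 | J4 45-57 |
Completion: J1=34  J2=45  J3=7  J4=57  J5=18  J6=12  J7=25
Turnaround (C−A): J1=34  J2=45  J3=6  J4=53  J5=14  J6=6  J7=17

J4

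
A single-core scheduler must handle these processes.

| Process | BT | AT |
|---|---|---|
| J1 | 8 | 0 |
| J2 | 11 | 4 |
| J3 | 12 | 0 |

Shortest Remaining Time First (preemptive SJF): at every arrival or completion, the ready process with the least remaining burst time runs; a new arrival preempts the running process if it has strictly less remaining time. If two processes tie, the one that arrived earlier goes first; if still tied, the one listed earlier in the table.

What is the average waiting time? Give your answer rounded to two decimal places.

Schedule: | J1 0-8 | J2 8-19 | J3 19-31 |
Completion: J1=8  J2=19  J3=31
Waiting times: J1=0, J2=4, J3=19
Average waiting = (0+4+19) / 3 = 23/3 = 7.67

7.67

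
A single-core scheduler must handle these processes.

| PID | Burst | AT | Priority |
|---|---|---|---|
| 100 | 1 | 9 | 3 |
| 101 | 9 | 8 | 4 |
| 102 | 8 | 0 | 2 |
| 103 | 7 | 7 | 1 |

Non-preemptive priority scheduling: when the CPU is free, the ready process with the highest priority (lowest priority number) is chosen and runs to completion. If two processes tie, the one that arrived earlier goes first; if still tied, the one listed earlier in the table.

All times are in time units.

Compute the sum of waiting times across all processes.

Schedule: | 102 0-8 | 103 8-15 | 100 15-16 | 101 16-25 |
Completion: 100=16  101=25  102=8  103=15
Turnaround (C−A): 100=7  101=17  102=8  103=8
Waiting = turnaround − burst: 100=6, 101=8, 102=0, 103=1
Total waiting = 6 + 8 + 0 + 1 = 15

15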